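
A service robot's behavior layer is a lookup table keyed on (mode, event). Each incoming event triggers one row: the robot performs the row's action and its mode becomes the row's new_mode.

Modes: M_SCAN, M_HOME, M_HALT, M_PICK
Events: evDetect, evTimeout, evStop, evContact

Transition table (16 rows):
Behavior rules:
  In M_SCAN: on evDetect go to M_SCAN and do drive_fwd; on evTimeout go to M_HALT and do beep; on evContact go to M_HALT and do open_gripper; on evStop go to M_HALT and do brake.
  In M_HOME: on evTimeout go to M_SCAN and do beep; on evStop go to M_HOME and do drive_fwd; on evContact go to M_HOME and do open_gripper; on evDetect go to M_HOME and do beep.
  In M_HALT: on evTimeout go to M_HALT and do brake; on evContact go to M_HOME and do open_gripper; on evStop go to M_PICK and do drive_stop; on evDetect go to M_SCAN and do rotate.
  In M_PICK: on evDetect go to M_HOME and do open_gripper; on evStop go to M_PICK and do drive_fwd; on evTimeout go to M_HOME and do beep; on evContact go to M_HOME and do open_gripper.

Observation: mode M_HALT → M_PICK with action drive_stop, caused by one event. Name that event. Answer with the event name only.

try evDetect: (M_HALT, evDetect) → (M_SCAN, rotate)
try evTimeout: (M_HALT, evTimeout) → (M_HALT, brake)
try evStop: (M_HALT, evStop) → (M_PICK, drive_stop)  ← matches
try evContact: (M_HALT, evContact) → (M_HOME, open_gripper)

evStop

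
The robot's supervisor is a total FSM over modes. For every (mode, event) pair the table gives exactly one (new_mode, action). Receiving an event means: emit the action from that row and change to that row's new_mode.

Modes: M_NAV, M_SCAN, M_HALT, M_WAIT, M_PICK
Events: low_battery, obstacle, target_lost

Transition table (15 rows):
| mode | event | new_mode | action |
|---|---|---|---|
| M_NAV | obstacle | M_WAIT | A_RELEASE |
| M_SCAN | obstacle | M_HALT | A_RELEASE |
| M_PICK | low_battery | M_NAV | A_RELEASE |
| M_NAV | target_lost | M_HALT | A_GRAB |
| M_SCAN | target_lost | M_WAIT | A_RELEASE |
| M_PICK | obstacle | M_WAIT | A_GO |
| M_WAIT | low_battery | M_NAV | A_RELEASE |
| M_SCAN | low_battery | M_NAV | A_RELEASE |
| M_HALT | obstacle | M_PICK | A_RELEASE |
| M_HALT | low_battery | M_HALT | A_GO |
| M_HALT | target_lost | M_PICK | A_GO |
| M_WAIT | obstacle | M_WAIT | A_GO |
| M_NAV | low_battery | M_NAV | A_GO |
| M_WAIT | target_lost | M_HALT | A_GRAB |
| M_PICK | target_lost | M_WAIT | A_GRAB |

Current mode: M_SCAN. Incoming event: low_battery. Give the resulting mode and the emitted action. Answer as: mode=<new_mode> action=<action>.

current mode = M_SCAN; filter table to that mode:
  (M_SCAN, obstacle) → (M_HALT, A_RELEASE)
  (M_SCAN, target_lost) → (M_WAIT, A_RELEASE)
  (M_SCAN, low_battery) → (M_NAV, A_RELEASE)  ← event matches
event = low_battery selects (M_NAV, A_RELEASE)

mode=M_NAV action=A_RELEASE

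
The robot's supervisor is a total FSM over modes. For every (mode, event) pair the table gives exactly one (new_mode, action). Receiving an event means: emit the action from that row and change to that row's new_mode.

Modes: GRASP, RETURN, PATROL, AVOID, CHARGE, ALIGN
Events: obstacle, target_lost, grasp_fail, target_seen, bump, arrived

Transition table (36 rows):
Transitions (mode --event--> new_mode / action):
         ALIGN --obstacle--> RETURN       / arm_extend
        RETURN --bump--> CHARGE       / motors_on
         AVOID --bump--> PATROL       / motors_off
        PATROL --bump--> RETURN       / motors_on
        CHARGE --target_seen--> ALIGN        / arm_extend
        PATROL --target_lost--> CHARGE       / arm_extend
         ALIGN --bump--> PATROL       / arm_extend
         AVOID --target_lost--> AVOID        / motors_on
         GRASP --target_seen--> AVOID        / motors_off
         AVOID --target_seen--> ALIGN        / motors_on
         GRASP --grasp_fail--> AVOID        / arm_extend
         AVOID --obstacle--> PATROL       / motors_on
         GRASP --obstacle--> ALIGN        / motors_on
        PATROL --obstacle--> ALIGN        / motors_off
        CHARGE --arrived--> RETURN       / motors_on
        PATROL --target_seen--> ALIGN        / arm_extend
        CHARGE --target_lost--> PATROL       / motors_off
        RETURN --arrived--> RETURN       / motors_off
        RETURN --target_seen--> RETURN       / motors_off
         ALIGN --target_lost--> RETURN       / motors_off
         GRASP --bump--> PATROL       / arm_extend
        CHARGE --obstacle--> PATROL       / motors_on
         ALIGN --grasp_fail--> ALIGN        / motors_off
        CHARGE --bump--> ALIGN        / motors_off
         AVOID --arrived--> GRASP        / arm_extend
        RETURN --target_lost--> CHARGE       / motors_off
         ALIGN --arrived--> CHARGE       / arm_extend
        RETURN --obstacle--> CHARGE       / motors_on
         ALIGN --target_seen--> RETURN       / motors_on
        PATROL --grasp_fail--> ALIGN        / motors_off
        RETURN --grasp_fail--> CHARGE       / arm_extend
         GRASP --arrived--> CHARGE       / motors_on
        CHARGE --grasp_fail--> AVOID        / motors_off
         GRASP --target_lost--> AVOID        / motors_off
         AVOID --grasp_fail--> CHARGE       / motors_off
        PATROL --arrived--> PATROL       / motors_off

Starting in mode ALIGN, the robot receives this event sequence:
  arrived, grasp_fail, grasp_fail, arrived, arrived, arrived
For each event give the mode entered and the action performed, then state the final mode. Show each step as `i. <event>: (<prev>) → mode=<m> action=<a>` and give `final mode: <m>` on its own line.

1. arrived: (ALIGN) → mode=CHARGE action=arm_extend
2. grasp_fail: (CHARGE) → mode=AVOID action=motors_off
3. grasp_fail: (AVOID) → mode=CHARGE action=motors_off
4. arrived: (CHARGE) → mode=RETURN action=motors_on
5. arrived: (RETURN) → mode=RETURN action=motors_off
6. arrived: (RETURN) → mode=RETURN action=motors_off

final mode: RETURN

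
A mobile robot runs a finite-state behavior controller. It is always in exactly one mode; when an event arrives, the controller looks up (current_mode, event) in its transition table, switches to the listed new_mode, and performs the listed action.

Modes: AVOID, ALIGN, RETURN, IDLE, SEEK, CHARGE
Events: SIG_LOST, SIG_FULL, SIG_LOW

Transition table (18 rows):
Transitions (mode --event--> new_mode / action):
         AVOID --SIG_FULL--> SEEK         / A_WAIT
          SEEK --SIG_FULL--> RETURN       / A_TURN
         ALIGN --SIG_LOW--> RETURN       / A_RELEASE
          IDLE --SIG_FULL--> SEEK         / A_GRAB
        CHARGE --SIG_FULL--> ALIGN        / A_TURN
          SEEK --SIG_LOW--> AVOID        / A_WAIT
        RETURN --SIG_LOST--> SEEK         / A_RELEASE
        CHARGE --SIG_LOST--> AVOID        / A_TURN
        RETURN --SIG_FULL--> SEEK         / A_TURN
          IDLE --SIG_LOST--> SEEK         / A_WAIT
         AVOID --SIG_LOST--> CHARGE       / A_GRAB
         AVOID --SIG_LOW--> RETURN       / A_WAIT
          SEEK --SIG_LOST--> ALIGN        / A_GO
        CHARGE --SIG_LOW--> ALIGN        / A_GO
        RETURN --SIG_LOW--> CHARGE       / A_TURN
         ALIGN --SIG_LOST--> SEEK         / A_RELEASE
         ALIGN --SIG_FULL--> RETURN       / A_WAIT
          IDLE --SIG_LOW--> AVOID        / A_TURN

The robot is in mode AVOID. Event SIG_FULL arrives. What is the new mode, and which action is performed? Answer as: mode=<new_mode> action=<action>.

mode=SEEK action=A_WAIT

current mode = AVOID; filter table to that mode:
  (AVOID, SIG_FULL) → (SEEK, A_WAIT)  ← event matches
  (AVOID, SIG_LOST) → (CHARGE, A_GRAB)
  (AVOID, SIG_LOW) → (RETURN, A_WAIT)
event = SIG_FULL selects (SEEK, A_WAIT)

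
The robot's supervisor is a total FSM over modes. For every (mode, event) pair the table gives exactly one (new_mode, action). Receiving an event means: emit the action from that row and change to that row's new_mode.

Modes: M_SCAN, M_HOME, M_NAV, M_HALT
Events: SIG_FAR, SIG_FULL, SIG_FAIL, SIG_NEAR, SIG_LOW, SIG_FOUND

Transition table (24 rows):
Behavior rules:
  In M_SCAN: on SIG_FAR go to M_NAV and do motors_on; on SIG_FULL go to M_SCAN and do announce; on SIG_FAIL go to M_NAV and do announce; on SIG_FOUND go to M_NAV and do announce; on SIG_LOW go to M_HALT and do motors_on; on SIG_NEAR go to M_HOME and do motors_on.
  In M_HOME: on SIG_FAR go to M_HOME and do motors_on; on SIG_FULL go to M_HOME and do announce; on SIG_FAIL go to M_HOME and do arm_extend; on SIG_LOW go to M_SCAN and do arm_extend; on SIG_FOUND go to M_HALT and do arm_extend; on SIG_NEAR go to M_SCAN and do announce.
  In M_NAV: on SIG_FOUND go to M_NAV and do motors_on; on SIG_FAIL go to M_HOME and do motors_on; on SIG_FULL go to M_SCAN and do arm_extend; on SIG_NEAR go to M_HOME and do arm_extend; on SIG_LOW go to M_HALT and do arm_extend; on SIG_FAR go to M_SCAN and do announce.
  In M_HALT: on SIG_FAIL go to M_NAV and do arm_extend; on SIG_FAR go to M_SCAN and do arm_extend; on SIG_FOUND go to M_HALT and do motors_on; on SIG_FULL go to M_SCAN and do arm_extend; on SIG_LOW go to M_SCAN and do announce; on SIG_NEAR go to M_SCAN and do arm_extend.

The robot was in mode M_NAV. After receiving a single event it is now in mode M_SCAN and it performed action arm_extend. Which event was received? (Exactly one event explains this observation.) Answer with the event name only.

SIG_FULL

try SIG_FAR: (M_NAV, SIG_FAR) → (M_SCAN, announce)
try SIG_FULL: (M_NAV, SIG_FULL) → (M_SCAN, arm_extend)  ← matches
try SIG_FAIL: (M_NAV, SIG_FAIL) → (M_HOME, motors_on)
try SIG_NEAR: (M_NAV, SIG_NEAR) → (M_HOME, arm_extend)
try SIG_LOW: (M_NAV, SIG_LOW) → (M_HALT, arm_extend)
try SIG_FOUND: (M_NAV, SIG_FOUND) → (M_NAV, motors_on)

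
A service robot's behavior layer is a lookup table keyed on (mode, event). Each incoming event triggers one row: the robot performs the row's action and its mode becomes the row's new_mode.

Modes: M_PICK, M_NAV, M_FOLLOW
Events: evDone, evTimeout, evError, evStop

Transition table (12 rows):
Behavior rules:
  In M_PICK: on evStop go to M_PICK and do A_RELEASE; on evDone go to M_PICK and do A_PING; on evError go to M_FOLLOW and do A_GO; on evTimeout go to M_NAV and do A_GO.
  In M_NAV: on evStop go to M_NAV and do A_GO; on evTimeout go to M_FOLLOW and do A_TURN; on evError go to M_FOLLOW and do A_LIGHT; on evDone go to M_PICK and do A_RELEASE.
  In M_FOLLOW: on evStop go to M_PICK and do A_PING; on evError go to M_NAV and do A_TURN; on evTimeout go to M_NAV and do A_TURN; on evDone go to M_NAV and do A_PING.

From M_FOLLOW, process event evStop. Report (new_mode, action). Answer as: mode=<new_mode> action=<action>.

mode=M_PICK action=A_PING

current mode = M_FOLLOW; filter table to that mode:
  (M_FOLLOW, evStop) → (M_PICK, A_PING)  ← event matches
  (M_FOLLOW, evError) → (M_NAV, A_TURN)
  (M_FOLLOW, evTimeout) → (M_NAV, A_TURN)
  (M_FOLLOW, evDone) → (M_NAV, A_PING)
event = evStop selects (M_PICK, A_PING)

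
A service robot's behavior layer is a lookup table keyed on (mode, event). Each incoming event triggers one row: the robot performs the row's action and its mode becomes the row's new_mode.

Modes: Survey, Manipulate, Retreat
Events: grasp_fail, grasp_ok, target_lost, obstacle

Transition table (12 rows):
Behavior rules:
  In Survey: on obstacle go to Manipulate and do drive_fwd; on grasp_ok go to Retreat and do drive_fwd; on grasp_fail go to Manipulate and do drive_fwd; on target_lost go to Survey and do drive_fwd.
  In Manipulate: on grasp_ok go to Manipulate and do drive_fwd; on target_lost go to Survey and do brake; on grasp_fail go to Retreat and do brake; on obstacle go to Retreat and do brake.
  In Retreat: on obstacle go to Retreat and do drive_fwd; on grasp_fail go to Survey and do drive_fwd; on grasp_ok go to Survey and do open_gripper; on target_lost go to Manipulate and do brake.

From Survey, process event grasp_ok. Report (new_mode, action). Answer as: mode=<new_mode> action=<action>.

current mode = Survey; filter table to that mode:
  (Survey, obstacle) → (Manipulate, drive_fwd)
  (Survey, grasp_ok) → (Retreat, drive_fwd)  ← event matches
  (Survey, grasp_fail) → (Manipulate, drive_fwd)
  (Survey, target_lost) → (Survey, drive_fwd)
event = grasp_ok selects (Retreat, drive_fwd)

mode=Retreat action=drive_fwd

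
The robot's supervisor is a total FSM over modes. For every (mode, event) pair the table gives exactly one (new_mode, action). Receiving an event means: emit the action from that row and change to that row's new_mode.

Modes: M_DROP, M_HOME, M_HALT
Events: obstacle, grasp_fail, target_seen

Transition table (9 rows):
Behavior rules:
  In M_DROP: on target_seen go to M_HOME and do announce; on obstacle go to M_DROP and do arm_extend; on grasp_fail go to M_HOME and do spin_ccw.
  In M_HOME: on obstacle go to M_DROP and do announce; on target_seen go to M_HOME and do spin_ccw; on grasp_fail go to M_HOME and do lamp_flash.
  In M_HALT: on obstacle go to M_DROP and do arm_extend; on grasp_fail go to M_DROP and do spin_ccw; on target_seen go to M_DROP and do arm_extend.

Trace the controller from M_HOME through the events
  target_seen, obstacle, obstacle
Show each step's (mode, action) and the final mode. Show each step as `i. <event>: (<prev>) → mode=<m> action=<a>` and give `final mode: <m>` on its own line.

final mode: M_DROP

1. target_seen: (M_HOME) → mode=M_HOME action=spin_ccw
2. obstacle: (M_HOME) → mode=M_DROP action=announce
3. obstacle: (M_DROP) → mode=M_DROP action=arm_extend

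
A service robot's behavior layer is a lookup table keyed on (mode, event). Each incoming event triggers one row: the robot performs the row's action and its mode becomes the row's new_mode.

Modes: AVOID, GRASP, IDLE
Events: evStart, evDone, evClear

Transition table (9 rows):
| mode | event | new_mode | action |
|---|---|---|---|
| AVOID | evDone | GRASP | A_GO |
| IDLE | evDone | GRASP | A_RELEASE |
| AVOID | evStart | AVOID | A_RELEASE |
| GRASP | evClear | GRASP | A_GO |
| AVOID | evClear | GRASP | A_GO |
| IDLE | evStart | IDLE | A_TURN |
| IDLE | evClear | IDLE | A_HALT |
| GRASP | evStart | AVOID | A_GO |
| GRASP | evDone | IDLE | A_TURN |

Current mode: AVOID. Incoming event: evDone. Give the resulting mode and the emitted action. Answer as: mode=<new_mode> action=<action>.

current mode = AVOID; filter table to that mode:
  (AVOID, evDone) → (GRASP, A_GO)  ← event matches
  (AVOID, evStart) → (AVOID, A_RELEASE)
  (AVOID, evClear) → (GRASP, A_GO)
event = evDone selects (GRASP, A_GO)

mode=GRASP action=A_GO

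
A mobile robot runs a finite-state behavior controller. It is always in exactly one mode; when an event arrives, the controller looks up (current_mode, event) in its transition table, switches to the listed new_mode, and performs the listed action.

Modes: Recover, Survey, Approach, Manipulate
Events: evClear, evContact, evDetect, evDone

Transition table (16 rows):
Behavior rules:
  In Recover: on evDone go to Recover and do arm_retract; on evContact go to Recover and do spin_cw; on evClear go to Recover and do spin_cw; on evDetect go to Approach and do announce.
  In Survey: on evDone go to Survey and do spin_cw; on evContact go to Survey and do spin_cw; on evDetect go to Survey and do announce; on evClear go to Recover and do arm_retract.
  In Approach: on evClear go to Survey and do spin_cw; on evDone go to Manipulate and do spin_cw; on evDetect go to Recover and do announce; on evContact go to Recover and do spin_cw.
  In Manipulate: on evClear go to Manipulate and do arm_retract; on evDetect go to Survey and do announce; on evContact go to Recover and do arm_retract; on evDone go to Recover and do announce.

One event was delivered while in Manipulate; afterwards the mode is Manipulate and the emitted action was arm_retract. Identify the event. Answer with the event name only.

try evClear: (Manipulate, evClear) → (Manipulate, arm_retract)  ← matches
try evContact: (Manipulate, evContact) → (Recover, arm_retract)
try evDetect: (Manipulate, evDetect) → (Survey, announce)
try evDone: (Manipulate, evDone) → (Recover, announce)

evClear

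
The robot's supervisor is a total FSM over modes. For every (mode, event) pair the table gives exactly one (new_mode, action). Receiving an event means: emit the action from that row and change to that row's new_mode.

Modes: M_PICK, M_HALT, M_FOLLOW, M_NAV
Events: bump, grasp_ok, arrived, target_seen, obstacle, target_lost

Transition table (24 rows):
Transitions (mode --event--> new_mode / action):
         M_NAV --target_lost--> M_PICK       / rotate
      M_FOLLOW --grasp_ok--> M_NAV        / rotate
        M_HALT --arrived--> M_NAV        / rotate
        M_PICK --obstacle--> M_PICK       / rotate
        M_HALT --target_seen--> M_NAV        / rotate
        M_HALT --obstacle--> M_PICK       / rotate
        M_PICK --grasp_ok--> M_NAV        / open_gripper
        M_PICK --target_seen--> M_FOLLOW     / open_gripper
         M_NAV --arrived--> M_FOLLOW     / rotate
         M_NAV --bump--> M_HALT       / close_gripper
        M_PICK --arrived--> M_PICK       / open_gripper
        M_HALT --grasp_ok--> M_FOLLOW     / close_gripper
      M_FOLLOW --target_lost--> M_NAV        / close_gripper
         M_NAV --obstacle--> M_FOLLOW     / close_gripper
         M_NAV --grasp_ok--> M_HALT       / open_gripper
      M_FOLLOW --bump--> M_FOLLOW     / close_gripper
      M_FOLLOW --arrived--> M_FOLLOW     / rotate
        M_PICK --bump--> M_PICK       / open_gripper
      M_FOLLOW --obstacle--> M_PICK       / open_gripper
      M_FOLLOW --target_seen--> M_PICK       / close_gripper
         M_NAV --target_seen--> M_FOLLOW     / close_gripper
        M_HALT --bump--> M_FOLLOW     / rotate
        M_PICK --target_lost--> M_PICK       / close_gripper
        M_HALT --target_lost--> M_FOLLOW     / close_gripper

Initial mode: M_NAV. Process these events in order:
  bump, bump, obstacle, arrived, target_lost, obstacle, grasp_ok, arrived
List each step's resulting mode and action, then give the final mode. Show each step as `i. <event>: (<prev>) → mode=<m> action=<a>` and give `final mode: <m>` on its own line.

final mode: M_FOLLOW

1. bump: (M_NAV) → mode=M_HALT action=close_gripper
2. bump: (M_HALT) → mode=M_FOLLOW action=rotate
3. obstacle: (M_FOLLOW) → mode=M_PICK action=open_gripper
4. arrived: (M_PICK) → mode=M_PICK action=open_gripper
5. target_lost: (M_PICK) → mode=M_PICK action=close_gripper
6. obstacle: (M_PICK) → mode=M_PICK action=rotate
7. grasp_ok: (M_PICK) → mode=M_NAV action=open_gripper
8. arrived: (M_NAV) → mode=M_FOLLOW action=rotate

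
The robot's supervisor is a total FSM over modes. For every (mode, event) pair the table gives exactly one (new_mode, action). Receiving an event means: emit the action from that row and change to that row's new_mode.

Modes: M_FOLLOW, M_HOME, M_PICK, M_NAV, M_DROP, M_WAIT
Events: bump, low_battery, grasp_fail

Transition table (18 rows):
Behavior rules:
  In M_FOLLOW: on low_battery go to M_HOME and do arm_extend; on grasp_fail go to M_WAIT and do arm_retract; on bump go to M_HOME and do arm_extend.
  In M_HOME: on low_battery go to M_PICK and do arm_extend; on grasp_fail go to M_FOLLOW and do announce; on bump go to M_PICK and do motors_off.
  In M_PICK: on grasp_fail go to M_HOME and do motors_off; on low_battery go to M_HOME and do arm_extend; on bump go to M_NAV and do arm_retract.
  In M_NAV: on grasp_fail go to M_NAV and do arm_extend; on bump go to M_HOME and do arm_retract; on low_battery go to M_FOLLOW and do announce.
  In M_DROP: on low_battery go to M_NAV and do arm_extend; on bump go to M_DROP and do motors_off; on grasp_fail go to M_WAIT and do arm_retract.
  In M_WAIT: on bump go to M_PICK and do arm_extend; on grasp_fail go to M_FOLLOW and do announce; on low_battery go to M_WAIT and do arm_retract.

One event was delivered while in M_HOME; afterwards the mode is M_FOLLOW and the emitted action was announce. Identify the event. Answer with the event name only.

grasp_fail

try bump: (M_HOME, bump) → (M_PICK, motors_off)
try low_battery: (M_HOME, low_battery) → (M_PICK, arm_extend)
try grasp_fail: (M_HOME, grasp_fail) → (M_FOLLOW, announce)  ← matches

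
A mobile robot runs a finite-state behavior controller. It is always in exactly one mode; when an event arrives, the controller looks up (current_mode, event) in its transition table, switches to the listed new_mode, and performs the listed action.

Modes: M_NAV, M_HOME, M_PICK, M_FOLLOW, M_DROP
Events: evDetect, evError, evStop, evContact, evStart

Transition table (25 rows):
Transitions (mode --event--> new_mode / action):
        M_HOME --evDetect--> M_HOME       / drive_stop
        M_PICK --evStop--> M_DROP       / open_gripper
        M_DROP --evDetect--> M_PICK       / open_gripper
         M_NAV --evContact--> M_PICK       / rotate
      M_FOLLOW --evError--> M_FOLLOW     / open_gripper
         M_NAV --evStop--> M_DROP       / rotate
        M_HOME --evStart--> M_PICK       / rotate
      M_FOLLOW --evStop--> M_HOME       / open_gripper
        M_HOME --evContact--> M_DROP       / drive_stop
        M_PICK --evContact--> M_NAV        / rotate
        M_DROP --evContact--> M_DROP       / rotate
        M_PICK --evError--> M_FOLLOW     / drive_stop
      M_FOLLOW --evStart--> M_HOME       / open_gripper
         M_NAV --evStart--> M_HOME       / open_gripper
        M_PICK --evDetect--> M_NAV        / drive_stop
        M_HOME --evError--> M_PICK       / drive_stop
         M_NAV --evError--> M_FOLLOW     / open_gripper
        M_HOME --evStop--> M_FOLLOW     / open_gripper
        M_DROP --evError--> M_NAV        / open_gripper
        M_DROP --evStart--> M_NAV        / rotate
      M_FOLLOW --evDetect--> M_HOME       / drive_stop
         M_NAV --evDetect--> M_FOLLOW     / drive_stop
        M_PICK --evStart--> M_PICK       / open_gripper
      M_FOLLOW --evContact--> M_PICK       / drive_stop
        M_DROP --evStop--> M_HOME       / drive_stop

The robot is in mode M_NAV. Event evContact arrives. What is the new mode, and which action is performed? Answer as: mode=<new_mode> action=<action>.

mode=M_PICK action=rotate

current mode = M_NAV; filter table to that mode:
  (M_NAV, evContact) → (M_PICK, rotate)  ← event matches
  (M_NAV, evStop) → (M_DROP, rotate)
  (M_NAV, evStart) → (M_HOME, open_gripper)
  (M_NAV, evError) → (M_FOLLOW, open_gripper)
  (M_NAV, evDetect) → (M_FOLLOW, drive_stop)
event = evContact selects (M_PICK, rotate)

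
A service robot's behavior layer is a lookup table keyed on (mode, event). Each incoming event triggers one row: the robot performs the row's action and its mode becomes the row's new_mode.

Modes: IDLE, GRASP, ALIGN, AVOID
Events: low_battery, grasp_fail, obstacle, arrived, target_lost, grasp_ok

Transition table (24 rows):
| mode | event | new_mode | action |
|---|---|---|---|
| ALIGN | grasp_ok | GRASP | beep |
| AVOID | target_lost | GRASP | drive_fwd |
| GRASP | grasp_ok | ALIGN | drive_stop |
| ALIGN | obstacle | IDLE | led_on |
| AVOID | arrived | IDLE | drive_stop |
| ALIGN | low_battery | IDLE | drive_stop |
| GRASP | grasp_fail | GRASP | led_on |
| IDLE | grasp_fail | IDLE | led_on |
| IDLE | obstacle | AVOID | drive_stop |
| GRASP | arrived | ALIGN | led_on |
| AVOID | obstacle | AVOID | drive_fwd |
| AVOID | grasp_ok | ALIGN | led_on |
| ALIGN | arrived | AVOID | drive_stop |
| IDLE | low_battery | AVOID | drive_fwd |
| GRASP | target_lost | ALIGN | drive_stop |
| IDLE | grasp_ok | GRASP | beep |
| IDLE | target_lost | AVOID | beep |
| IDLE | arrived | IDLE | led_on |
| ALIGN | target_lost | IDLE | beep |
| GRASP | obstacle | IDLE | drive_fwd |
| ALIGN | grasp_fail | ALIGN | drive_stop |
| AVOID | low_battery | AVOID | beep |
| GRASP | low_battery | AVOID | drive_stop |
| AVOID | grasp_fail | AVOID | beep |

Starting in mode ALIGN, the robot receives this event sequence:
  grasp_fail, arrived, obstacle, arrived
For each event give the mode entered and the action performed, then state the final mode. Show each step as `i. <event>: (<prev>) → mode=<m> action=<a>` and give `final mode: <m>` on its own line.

final mode: IDLE

1. grasp_fail: (ALIGN) → mode=ALIGN action=drive_stop
2. arrived: (ALIGN) → mode=AVOID action=drive_stop
3. obstacle: (AVOID) → mode=AVOID action=drive_fwd
4. arrived: (AVOID) → mode=IDLE action=drive_stop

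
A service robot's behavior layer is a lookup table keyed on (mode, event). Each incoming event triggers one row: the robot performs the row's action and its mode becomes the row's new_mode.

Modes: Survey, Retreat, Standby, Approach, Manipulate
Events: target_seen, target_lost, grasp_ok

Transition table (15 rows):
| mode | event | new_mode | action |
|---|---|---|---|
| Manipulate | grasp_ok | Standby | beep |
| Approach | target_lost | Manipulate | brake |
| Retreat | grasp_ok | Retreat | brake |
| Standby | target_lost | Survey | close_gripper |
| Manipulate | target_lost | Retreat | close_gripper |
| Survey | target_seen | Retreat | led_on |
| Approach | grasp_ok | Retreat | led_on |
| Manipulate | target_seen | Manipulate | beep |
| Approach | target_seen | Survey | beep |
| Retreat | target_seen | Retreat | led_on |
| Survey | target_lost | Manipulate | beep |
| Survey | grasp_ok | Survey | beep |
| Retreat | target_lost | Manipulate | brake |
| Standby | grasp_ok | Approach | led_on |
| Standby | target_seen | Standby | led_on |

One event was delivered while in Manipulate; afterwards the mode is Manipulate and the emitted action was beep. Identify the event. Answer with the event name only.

try target_seen: (Manipulate, target_seen) → (Manipulate, beep)  ← matches
try target_lost: (Manipulate, target_lost) → (Retreat, close_gripper)
try grasp_ok: (Manipulate, grasp_ok) → (Standby, beep)

target_seen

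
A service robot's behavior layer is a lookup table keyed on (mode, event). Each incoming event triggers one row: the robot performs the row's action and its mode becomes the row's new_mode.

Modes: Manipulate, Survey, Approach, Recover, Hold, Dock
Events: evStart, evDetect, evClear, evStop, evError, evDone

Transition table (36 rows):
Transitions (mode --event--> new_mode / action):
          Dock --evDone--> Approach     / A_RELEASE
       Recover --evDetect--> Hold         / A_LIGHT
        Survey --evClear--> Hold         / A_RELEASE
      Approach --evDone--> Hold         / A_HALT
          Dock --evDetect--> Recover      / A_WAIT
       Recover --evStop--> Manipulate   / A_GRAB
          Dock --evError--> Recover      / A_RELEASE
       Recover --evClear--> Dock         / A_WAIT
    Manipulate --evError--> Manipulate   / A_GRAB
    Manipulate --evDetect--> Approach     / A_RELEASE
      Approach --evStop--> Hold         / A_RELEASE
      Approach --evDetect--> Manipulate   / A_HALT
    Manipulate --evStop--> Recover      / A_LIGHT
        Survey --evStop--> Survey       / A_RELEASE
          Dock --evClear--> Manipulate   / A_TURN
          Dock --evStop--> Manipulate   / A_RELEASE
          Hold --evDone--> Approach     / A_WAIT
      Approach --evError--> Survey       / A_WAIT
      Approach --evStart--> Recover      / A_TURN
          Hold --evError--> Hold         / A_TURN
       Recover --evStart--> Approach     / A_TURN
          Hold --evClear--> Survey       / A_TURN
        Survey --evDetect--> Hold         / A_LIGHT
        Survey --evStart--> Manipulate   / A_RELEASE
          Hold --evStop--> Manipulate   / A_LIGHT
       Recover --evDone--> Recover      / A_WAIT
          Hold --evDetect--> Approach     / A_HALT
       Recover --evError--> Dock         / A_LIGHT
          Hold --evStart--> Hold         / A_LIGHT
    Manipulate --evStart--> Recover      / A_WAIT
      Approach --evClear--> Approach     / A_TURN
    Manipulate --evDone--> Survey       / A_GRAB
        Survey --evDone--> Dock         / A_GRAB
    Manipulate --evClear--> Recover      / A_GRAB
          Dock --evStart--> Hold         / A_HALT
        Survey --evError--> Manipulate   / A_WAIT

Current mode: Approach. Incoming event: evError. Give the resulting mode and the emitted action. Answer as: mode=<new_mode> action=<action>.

mode=Survey action=A_WAIT

current mode = Approach; filter table to that mode:
  (Approach, evDone) → (Hold, A_HALT)
  (Approach, evStop) → (Hold, A_RELEASE)
  (Approach, evDetect) → (Manipulate, A_HALT)
  (Approach, evError) → (Survey, A_WAIT)  ← event matches
  (Approach, evStart) → (Recover, A_TURN)
  (Approach, evClear) → (Approach, A_TURN)
event = evError selects (Survey, A_WAIT)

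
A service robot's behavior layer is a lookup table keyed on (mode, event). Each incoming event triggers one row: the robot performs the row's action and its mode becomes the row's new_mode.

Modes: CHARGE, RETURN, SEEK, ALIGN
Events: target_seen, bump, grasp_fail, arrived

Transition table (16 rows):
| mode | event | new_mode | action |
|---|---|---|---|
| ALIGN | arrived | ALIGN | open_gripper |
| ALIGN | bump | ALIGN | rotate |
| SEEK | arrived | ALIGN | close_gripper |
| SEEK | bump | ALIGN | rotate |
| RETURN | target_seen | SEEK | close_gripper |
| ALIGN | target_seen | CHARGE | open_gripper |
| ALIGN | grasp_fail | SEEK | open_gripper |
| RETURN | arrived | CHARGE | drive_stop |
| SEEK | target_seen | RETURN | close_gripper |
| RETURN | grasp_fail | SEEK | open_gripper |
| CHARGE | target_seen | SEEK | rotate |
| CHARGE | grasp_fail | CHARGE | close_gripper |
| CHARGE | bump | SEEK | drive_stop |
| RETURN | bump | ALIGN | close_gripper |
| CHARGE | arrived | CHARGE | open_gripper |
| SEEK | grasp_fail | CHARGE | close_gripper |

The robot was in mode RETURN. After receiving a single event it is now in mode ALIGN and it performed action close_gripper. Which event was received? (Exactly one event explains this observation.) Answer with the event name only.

try target_seen: (RETURN, target_seen) → (SEEK, close_gripper)
try bump: (RETURN, bump) → (ALIGN, close_gripper)  ← matches
try grasp_fail: (RETURN, grasp_fail) → (SEEK, open_gripper)
try arrived: (RETURN, arrived) → (CHARGE, drive_stop)

bump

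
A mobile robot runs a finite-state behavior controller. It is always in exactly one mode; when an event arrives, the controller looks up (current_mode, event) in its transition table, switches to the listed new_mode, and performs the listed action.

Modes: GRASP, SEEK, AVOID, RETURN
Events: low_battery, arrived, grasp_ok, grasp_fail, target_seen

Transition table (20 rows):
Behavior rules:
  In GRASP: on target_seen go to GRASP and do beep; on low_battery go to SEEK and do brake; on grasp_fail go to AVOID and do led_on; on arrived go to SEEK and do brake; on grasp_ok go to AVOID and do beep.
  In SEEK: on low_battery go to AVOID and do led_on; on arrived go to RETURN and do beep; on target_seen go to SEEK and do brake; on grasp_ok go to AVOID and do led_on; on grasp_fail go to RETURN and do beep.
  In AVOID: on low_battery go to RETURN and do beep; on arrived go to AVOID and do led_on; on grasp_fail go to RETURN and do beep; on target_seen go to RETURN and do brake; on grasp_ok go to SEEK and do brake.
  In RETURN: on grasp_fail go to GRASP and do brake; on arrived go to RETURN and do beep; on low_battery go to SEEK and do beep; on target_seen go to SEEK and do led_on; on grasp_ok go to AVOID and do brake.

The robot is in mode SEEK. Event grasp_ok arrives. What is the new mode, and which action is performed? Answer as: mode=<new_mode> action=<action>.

mode=AVOID action=led_on

current mode = SEEK; filter table to that mode:
  (SEEK, low_battery) → (AVOID, led_on)
  (SEEK, arrived) → (RETURN, beep)
  (SEEK, target_seen) → (SEEK, brake)
  (SEEK, grasp_ok) → (AVOID, led_on)  ← event matches
  (SEEK, grasp_fail) → (RETURN, beep)
event = grasp_ok selects (AVOID, led_on)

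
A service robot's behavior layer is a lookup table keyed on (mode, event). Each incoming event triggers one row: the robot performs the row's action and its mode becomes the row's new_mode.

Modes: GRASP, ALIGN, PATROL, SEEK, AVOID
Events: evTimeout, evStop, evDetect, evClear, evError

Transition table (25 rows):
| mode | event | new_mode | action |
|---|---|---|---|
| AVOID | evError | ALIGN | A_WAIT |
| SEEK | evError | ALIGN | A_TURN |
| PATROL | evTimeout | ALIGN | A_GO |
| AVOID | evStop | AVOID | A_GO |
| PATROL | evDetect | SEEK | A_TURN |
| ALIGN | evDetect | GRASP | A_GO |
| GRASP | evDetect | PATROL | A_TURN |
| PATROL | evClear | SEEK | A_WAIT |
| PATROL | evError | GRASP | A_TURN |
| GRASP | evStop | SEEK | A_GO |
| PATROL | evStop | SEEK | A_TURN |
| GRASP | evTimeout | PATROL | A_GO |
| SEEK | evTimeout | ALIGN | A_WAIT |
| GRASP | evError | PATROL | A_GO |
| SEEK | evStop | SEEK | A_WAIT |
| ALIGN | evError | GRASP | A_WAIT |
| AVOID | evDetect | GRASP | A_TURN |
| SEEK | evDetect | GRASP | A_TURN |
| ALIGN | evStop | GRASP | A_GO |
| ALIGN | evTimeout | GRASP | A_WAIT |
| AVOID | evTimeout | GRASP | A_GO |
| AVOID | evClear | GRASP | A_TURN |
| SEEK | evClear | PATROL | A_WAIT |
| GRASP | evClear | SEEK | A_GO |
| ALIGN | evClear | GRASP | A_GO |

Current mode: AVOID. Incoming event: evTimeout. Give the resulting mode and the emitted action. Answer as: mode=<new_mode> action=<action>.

current mode = AVOID; filter table to that mode:
  (AVOID, evError) → (ALIGN, A_WAIT)
  (AVOID, evStop) → (AVOID, A_GO)
  (AVOID, evDetect) → (GRASP, A_TURN)
  (AVOID, evTimeout) → (GRASP, A_GO)  ← event matches
  (AVOID, evClear) → (GRASP, A_TURN)
event = evTimeout selects (GRASP, A_GO)

mode=GRASP action=A_GO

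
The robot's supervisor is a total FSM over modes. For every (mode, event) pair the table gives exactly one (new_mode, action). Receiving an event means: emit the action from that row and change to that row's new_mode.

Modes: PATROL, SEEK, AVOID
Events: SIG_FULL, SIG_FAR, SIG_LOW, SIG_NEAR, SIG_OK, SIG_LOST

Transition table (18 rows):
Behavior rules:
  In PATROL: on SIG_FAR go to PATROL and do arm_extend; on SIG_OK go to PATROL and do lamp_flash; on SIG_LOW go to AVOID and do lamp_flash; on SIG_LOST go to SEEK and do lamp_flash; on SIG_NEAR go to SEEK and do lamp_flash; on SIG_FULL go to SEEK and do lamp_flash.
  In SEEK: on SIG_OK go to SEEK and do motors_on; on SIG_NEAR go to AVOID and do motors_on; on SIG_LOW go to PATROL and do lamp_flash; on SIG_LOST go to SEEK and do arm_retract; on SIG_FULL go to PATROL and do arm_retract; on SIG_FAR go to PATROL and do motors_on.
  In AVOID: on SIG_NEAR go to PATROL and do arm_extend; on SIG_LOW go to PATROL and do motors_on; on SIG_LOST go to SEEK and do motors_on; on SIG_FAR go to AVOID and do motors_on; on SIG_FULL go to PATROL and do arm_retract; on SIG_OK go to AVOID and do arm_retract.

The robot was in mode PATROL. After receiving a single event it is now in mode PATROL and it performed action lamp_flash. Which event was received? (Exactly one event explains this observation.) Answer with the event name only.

try SIG_FULL: (PATROL, SIG_FULL) → (SEEK, lamp_flash)
try SIG_FAR: (PATROL, SIG_FAR) → (PATROL, arm_extend)
try SIG_LOW: (PATROL, SIG_LOW) → (AVOID, lamp_flash)
try SIG_NEAR: (PATROL, SIG_NEAR) → (SEEK, lamp_flash)
try SIG_OK: (PATROL, SIG_OK) → (PATROL, lamp_flash)  ← matches
try SIG_LOST: (PATROL, SIG_LOST) → (SEEK, lamp_flash)

SIG_OK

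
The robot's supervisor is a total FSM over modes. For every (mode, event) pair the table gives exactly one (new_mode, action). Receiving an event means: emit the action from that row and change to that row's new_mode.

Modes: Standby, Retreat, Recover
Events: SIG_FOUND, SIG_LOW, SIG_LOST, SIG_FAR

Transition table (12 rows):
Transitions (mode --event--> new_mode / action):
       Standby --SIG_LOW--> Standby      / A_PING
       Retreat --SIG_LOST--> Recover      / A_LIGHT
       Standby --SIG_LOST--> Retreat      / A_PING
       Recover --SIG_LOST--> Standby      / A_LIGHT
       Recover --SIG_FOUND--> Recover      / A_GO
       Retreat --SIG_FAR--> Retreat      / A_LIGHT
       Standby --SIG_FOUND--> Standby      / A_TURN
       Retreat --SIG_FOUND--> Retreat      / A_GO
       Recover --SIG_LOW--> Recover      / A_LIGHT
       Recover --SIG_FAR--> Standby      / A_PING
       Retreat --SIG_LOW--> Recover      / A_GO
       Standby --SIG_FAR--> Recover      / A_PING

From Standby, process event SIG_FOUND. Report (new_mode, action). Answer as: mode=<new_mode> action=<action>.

current mode = Standby; filter table to that mode:
  (Standby, SIG_LOW) → (Standby, A_PING)
  (Standby, SIG_LOST) → (Retreat, A_PING)
  (Standby, SIG_FOUND) → (Standby, A_TURN)  ← event matches
  (Standby, SIG_FAR) → (Recover, A_PING)
event = SIG_FOUND selects (Standby, A_TURN)

mode=Standby action=A_TURN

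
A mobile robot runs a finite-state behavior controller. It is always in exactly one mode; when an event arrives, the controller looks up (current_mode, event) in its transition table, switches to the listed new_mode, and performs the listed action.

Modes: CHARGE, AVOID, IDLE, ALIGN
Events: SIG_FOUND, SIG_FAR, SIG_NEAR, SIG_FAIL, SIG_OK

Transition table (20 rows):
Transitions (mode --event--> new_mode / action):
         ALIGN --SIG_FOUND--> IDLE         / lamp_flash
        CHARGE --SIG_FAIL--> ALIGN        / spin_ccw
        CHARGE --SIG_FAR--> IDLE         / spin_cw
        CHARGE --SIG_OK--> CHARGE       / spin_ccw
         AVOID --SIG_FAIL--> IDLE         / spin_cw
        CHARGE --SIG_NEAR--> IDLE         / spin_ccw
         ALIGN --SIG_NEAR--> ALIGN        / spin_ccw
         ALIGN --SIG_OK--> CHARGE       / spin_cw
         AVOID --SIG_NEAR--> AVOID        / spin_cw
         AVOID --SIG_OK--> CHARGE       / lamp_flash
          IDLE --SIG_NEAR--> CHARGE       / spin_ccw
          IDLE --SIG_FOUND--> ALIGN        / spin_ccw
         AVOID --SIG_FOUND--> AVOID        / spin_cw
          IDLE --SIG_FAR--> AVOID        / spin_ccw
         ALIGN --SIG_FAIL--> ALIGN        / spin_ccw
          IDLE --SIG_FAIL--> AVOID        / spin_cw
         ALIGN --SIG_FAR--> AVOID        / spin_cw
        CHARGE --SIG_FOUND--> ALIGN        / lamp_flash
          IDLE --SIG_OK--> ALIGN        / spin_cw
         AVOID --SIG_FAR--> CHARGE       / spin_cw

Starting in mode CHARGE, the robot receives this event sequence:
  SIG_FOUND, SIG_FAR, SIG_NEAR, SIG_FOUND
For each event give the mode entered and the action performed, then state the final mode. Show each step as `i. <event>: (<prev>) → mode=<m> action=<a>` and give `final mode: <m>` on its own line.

1. SIG_FOUND: (CHARGE) → mode=ALIGN action=lamp_flash
2. SIG_FAR: (ALIGN) → mode=AVOID action=spin_cw
3. SIG_NEAR: (AVOID) → mode=AVOID action=spin_cw
4. SIG_FOUND: (AVOID) → mode=AVOID action=spin_cw

final mode: AVOID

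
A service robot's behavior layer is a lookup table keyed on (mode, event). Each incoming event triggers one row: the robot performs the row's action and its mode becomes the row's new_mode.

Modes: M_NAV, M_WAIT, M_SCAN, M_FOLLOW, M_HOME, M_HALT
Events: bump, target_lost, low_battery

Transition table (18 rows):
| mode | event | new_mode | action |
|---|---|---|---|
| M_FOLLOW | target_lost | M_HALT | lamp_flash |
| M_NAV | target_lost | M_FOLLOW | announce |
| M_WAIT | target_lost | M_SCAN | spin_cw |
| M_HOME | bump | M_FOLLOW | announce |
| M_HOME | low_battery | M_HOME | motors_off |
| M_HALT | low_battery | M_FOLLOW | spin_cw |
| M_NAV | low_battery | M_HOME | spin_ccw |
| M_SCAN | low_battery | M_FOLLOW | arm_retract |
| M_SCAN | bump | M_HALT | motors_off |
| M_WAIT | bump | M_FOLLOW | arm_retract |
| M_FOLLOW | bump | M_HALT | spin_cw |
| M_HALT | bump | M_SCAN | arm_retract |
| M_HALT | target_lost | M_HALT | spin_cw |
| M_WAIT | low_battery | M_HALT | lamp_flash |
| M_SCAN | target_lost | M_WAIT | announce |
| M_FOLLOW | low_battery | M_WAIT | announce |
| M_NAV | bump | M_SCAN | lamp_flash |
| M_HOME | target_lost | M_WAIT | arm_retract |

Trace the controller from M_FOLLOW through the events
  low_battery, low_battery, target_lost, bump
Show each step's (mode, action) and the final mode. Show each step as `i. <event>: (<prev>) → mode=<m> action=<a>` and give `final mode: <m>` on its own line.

1. low_battery: (M_FOLLOW) → mode=M_WAIT action=announce
2. low_battery: (M_WAIT) → mode=M_HALT action=lamp_flash
3. target_lost: (M_HALT) → mode=M_HALT action=spin_cw
4. bump: (M_HALT) → mode=M_SCAN action=arm_retract

final mode: M_SCAN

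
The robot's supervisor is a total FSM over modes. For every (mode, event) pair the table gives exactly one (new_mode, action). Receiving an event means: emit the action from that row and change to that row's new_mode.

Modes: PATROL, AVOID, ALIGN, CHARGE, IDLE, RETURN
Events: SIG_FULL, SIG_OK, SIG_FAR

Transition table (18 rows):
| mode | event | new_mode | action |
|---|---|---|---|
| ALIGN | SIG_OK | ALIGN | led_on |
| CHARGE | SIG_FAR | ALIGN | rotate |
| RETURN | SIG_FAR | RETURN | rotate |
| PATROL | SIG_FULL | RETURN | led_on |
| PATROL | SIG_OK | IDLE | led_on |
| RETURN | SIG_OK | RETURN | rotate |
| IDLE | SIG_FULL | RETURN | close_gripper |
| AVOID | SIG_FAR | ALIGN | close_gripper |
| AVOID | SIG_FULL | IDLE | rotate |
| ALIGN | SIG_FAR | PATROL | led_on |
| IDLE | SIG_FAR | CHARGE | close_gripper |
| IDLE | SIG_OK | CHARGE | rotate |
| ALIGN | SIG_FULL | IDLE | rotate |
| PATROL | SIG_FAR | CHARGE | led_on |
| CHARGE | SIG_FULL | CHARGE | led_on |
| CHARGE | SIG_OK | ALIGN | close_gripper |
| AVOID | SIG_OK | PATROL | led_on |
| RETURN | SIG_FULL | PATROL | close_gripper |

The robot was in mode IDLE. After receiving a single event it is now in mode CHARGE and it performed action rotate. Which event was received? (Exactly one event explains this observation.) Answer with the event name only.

try SIG_FULL: (IDLE, SIG_FULL) → (RETURN, close_gripper)
try SIG_OK: (IDLE, SIG_OK) → (CHARGE, rotate)  ← matches
try SIG_FAR: (IDLE, SIG_FAR) → (CHARGE, close_gripper)

SIG_OK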